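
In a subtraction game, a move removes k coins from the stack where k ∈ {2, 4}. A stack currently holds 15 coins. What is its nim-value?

1

Build the Grundy sequence with g(k) = mex{g(k−s) : s ∈ {2, 4}, s ≤ k}:
k:     0  1  2  3  4  5  6  7  8  9 10 11 12 13 14 15
g(k):  0  0  1  1  2  2  0  0  1  1  2  2  0  0  1  1
So g(15) = 1.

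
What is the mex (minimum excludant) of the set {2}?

0

0 is not in the set, so the mex is 0.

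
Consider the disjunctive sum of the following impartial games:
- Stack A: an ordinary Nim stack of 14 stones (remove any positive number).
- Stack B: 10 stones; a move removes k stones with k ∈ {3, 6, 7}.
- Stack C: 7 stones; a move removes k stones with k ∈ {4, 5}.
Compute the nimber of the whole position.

Stack A is a plain Nim stack of size 14, so its Grundy value is 14.
For stack B, compute g(0), g(1), … with moves {3, 6, 7}:
g(0) = mex{} = 0
g(1) = mex{} = 0
g(2) = mex{} = 0
g(3) = mex{0} = 1
g(4) = mex{0} = 1
g(5) = mex{0} = 1
g(6) = mex{0,1} = 2
g(7) = mex{0,1} = 2
g(8) = mex{0,1} = 2
g(9) = mex{0,1,2} = 3
g(10) = mex{1,2} = 0
So g(10) = 0.
Build the Grundy sequence for stack C with g(k) = mex{g(k−s) : s ∈ {4, 5}, s ≤ k}:
k:     0  1  2  3  4  5  6  7
g(k):  0  0  0  0  1  1  1  1
So g(7) = 1.
The value of a disjunctive sum is the nim-sum of the parts.
Combined value = 14 XOR 0 XOR 1 = 15.

15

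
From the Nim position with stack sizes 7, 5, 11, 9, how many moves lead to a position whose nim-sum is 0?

Compute the nim-sum pairwise:
7 ^ 5 = 2
2 ^ 11 = 9
9 ^ 9 = 0
The nim-sum is already 0, so every move leaves a nonzero nim-sum — there are no winning moves.

0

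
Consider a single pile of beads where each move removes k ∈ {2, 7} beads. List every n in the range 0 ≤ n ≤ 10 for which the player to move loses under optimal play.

0, 1, 4, 5, 9, 10

Build the Grundy sequence with g(k) = mex{g(k−s) : s ∈ {2, 7}, s ≤ k}:
k:     0  1  2  3  4  5  6  7  8  9 10
g(k):  0  0  1  1  0  0  1  1  2  0  0
The P-positions (g = 0) in 0..10 are 0, 1, 4, 5, 9, 10.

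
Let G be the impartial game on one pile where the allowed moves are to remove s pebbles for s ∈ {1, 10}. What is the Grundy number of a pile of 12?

Compute g(0), g(1), … for moves {1, 10}:
k:     0  1  2  3  4  5  6  7  8  9 10 11 12
g(k):  0  1  0  1  0  1  0  1  0  1  2  0  1
So g(12) = 1.

1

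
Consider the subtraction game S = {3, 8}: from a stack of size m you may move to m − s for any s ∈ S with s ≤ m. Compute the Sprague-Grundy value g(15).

Compute g(0), g(1), … for moves {3, 8}:
k:     0  1  2  3  4  5  6  7  8  9 10 11 12 13 14 15
g(k):  0  0  0  1  1  1  0  0  2  1  1  0  0  0  1  1
So g(15) = 1.

1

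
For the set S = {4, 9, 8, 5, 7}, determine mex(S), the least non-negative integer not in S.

0 is not in the set, so the mex is 0.

0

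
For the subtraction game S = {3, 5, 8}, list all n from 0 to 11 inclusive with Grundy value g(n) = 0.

0, 1, 2, 11

Compute g(0), g(1), … for moves {3, 5, 8}:
g(0) = mex{} = 0
g(1) = mex{} = 0
g(2) = mex{} = 0
g(3) = mex{0} = 1
g(4) = mex{0} = 1
g(5) = mex{0} = 1
g(6) = mex{0,1} = 2
g(7) = mex{0,1} = 2
g(8) = mex{0,1} = 2
g(9) = mex{0,1,2} = 3
g(10) = mex{0,1,2} = 3
g(11) = mex{1,2} = 0
The P-positions (g = 0) in 0..11 are 0, 1, 2, 11.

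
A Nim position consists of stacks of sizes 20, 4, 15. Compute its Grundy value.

Nim-sum: 20 ⊕ 4 ⊕ 15 = 31.

31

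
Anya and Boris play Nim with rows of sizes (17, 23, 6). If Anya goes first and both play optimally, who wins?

Boris wins

In binary:
  10001  (17)
  10111  (23)
  00110  (6)
  -----
  00000  (0)
The nim-sum is 0, so this is a P-position: the player to move is in a losing position under optimal play; Anya is about to move from it and so loses — Boris wins.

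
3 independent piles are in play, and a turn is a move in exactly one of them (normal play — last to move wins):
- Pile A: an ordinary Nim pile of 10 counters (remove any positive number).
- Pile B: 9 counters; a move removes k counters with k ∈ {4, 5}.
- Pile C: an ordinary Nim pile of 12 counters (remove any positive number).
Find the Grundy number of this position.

Pile A is a plain Nim pile of size 10, so its Grundy value is 10.
Grundy values for pile B (subtraction set {4, 5}):
k:     0  1  2  3  4  5  6  7  8  9
g(k):  0  0  0  0  1  1  1  1  2  0
So g(9) = 0.
Pile C is a plain Nim pile of size 12, so its Grundy value is 12.
The value of a disjunctive sum is the nim-sum of the parts.
Combined value = 10 XOR 0 XOR 12 = 6.

6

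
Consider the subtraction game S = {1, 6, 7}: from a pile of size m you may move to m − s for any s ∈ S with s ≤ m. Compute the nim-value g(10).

2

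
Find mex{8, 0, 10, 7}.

1

0 is in the set but 1 is not, so the mex is 1.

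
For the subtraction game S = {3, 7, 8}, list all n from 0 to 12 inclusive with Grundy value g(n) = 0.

0, 1, 2, 6, 11, 12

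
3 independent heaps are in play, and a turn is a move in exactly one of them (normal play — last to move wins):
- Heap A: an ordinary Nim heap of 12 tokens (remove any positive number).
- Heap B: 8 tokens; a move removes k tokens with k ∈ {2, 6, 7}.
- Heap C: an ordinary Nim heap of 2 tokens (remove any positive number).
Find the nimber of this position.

Heap A is a plain Nim heap of size 12, so its Grundy value is 12.
For heap B, compute g(0), g(1), … with moves {2, 6, 7}:
k:     0  1  2  3  4  5  6  7  8
g(k):  0  0  1  1  0  0  1  1  2
So g(8) = 2.
Heap C is a plain Nim heap of size 2, so its Grundy value is 2.
The value of a disjunctive sum is the nim-sum of the parts.
Combined value = 12 ⊕ 2 ⊕ 2 = 12.

12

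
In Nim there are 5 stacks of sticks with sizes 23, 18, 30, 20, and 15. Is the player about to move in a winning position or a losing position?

Losing position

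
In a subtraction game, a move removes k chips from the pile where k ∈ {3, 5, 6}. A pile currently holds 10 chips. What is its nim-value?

Grundy values for subtraction set {3, 5, 6}:
k:     0  1  2  3  4  5  6  7  8  9 10
g(k):  0  0  0  1  1  1  2  2  2  0  0
So g(10) = 0.

0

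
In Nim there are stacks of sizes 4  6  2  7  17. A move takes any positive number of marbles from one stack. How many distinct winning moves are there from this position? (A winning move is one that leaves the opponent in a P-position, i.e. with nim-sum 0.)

1

In binary:
  00100  (4)
  00110  (6)
  00010  (2)
  00111  (7)
  10001  (17)
  -----
  10110  (22)
The overall nim-sum is X = 22. A stack of size p has a winning move iff p XOR X < p (reduce it to p XOR X).
  4: 4 XOR 22 = 18 ≥ 4 — no move.
  6: 6 XOR 22 = 16 ≥ 6 — no move.
  2: 2 XOR 22 = 20 ≥ 2 — no move.
  7: 7 XOR 22 = 17 ≥ 7 — no move.
  17: 17 XOR 22 = 7 < 17 — winning move (to 7).
That gives 1 winning move.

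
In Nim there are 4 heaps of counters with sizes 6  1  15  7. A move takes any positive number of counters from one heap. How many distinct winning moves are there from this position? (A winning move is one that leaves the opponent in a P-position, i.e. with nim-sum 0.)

1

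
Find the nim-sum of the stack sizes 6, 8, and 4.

10

Nim-sum: 6 ^ 8 ^ 4 = 10.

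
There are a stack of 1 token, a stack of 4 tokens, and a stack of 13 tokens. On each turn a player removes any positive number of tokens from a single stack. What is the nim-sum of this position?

Write each in binary and XOR column by column:
  0001  (1)
  0100  (4)
  1101  (13)
  ----
  1000  (8)

8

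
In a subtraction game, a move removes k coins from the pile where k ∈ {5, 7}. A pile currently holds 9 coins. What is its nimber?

Grundy values for subtraction set {5, 7}:
g(0) = mex{} = 0
g(1) = mex{} = 0
g(2) = mex{} = 0
g(3) = mex{} = 0
g(4) = mex{} = 0
g(5) = mex{0} = 1
g(6) = mex{0} = 1
g(7) = mex{0} = 1
g(8) = mex{0} = 1
g(9) = mex{0} = 1
So g(9) = 1.

1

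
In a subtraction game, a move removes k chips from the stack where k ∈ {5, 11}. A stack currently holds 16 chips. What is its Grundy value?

Grundy values for subtraction set {5, 11}:
k:     0  1  2  3  4  5  6  7  8  9 10 11 12 13 14 15 16
g(k):  0  0  0  0  0  1  1  1  1  1  0  2  2  2  2  1  0
So g(16) = 0.

0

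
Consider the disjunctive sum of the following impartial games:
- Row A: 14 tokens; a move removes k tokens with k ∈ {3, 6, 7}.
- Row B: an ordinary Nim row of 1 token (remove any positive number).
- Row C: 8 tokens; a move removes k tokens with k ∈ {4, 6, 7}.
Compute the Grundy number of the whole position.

Grundy values for row A (subtraction set {3, 6, 7}):
k:     0  1  2  3  4  5  6  7  8  9 10 11 12 13 14
g(k):  0  0  0  1  1  1  2  2  2  3  0  0  0  1  1
So g(14) = 1.
Row B is a plain Nim row of size 1, so its Grundy value is 1.
Build the Grundy sequence for row C with g(k) = mex{g(k−s) : s ∈ {4, 6, 7}, s ≤ k}:
g(0) = mex{} = 0
g(1) = mex{} = 0
g(2) = mex{} = 0
g(3) = mex{} = 0
g(4) = mex{0} = 1
g(5) = mex{0} = 1
g(6) = mex{0} = 1
g(7) = mex{0} = 1
g(8) = mex{0,1} = 2
So g(8) = 2.
By the Sprague-Grundy theorem, the Grundy value of a sum of independent games is the XOR of the component values.
Combined value = 1 ⊕ 1 ⊕ 2 = 2.

2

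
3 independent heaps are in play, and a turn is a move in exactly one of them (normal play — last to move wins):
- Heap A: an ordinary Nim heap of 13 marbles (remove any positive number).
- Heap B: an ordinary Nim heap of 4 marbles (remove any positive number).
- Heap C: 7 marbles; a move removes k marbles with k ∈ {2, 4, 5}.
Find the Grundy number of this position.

Heap A is a plain Nim heap of size 13, so its Grundy value is 13.
Heap B is a plain Nim heap of size 4, so its Grundy value is 4.
For heap C, compute g(0), g(1), … with moves {2, 4, 5}:
g(0) = mex{} = 0
g(1) = mex{} = 0
g(2) = mex{0} = 1
g(3) = mex{0} = 1
g(4) = mex{0,1} = 2
g(5) = mex{0,1} = 2
g(6) = mex{0,1,2} = 3
g(7) = mex{1,2} = 0
So g(7) = 0.
The value of a disjunctive sum is the nim-sum of the parts.
Combined value = 13 XOR 4 XOR 0 = 9.

9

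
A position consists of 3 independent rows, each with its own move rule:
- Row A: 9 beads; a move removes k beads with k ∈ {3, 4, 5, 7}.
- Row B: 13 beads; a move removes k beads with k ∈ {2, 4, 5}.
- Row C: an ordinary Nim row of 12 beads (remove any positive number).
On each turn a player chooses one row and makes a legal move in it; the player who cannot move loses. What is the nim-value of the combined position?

12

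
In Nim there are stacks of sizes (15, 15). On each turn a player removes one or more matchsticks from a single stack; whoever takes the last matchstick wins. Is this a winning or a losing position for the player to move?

Losing position

Compute the nim-sum pairwise:
15 ^ 15 = 0
The nim-sum is 0, so this is a P-position: the player to move is in a losing position under optimal play.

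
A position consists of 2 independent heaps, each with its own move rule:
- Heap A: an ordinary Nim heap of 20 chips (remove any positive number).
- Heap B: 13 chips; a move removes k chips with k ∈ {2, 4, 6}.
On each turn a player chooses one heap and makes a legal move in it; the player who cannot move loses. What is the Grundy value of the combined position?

Heap A is a plain Nim heap of size 20, so its Grundy value is 20.
Grundy values for heap B (subtraction set {2, 4, 6}):
g(0) = mex{} = 0
g(1) = mex{} = 0
g(2) = mex{0} = 1
g(3) = mex{0} = 1
g(4) = mex{0,1} = 2
g(5) = mex{0,1} = 2
g(6) = mex{0,1,2} = 3
g(7) = mex{0,1,2} = 3
g(8) = mex{1,2,3} = 0
g(9) = mex{1,2,3} = 0
g(10) = mex{0,2,3} = 1
g(11) = mex{0,2,3} = 1
g(12) = mex{0,1,3} = 2
g(13) = mex{0,1,3} = 2
So g(13) = 2.
The value of a disjunctive sum is the nim-sum of the parts.
Combined value = 20 XOR 2 = 22.

22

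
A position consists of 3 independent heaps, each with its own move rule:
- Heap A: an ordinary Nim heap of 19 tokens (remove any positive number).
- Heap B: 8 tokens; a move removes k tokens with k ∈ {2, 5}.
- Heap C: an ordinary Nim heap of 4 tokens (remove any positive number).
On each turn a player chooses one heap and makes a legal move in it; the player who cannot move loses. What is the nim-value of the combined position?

23

Heap A is a plain Nim heap of size 19, so its Grundy value is 19.
Build the Grundy sequence for heap B with g(k) = mex{g(k−s) : s ∈ {2, 5}, s ≤ k}:
g(0) = mex{} = 0
g(1) = mex{} = 0
g(2) = mex{0} = 1
g(3) = mex{0} = 1
g(4) = mex{1} = 0
g(5) = mex{0,1} = 2
g(6) = mex{0} = 1
g(7) = mex{1,2} = 0
g(8) = mex{1} = 0
So g(8) = 0.
Heap C is a plain Nim heap of size 4, so its Grundy value is 4.
The value of a disjunctive sum is the nim-sum of the parts.
Combined value = 19 XOR 0 XOR 4 = 23.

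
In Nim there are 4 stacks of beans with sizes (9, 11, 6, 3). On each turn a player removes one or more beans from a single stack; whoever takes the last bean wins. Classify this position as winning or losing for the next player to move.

Winning position

Nim-sum: 9 XOR 11 XOR 6 XOR 3 = 7.
The nim-sum is 7 ≠ 0, so this is an N-position: the player to move can win.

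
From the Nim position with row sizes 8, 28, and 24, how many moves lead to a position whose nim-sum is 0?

Nim-sum: 8 XOR 28 XOR 24 = 12.
The overall nim-sum is X = 12. A row of size p has a winning move iff p XOR X < p (reduce it to p XOR X).
  8: 8 XOR 12 = 4 < 8 — winning move (to 4).
  28: 28 XOR 12 = 16 < 28 — winning move (to 16).
  24: 24 XOR 12 = 20 < 24 — winning move (to 20).
That gives 3 winning moves.

3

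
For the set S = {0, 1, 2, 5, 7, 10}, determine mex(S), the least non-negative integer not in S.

3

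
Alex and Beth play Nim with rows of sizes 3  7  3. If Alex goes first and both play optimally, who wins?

Alex wins

Nim-sum: 3 ^ 7 ^ 3 = 7.
The nim-sum is 7 ≠ 0, so this is an N-position: the player to move can win; Alex has a winning move.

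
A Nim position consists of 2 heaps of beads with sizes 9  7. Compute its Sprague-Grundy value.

14

Compute the nim-sum pairwise:
9 XOR 7 = 14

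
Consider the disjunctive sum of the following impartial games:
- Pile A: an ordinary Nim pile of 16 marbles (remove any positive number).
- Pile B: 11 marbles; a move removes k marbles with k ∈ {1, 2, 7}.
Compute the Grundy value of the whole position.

Pile A is a plain Nim pile of size 16, so its Grundy value is 16.
Grundy values for pile B (subtraction set {1, 2, 7}):
k:     0  1  2  3  4  5  6  7  8  9 10 11
g(k):  0  1  2  0  1  2  0  1  2  0  1  2
So g(11) = 2.
The value of a disjunctive sum is the nim-sum of the parts.
Combined value = 16 XOR 2 = 18.

18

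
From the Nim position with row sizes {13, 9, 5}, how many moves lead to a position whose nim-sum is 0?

3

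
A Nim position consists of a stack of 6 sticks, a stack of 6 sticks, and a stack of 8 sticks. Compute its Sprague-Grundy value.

8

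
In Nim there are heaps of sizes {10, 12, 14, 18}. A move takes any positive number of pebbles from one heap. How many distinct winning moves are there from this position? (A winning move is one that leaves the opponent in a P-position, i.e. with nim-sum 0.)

1

Nim-sum: 10 ⊕ 12 ⊕ 14 ⊕ 18 = 26.
The overall nim-sum is X = 26. A heap of size p has a winning move iff p XOR X < p (reduce it to p XOR X).
  10: 10 XOR 26 = 16 ≥ 10 — no move.
  12: 12 XOR 26 = 22 ≥ 12 — no move.
  14: 14 XOR 26 = 20 ≥ 14 — no move.
  18: 18 XOR 26 = 8 < 18 — winning move (to 8).
That gives 1 winning move.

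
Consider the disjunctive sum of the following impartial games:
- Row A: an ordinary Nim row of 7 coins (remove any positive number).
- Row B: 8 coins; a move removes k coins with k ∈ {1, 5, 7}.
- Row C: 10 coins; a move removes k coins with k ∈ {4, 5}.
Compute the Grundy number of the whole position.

7

Row A is a plain Nim row of size 7, so its Grundy value is 7.
Build the Grundy sequence for row B with g(k) = mex{g(k−s) : s ∈ {1, 5, 7}, s ≤ k}:
k:     0  1  2  3  4  5  6  7  8
g(k):  0  1  0  1  0  1  0  1  0
So g(8) = 0.
Grundy values for row C (subtraction set {4, 5}):
g(0) = mex{} = 0
g(1) = mex{} = 0
g(2) = mex{} = 0
g(3) = mex{} = 0
g(4) = mex{0} = 1
g(5) = mex{0} = 1
g(6) = mex{0} = 1
g(7) = mex{0} = 1
g(8) = mex{0,1} = 2
g(9) = mex{1} = 0
g(10) = mex{1} = 0
So g(10) = 0.
The value of a disjunctive sum is the nim-sum of the parts.
Combined value = 7 XOR 0 XOR 0 = 7.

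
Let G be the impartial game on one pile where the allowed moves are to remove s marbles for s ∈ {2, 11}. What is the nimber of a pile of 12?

2

Compute g(0), g(1), … for moves {2, 11}:
k:     0  1  2  3  4  5  6  7  8  9 10 11 12
g(k):  0  0  1  1  0  0  1  1  0  0  1  1  2
So g(12) = 2.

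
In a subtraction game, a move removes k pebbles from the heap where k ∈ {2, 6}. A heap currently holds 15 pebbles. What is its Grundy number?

1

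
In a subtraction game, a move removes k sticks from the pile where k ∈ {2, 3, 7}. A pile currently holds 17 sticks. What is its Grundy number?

1

Compute g(0), g(1), … for moves {2, 3, 7}:
k:     0  1  2  3  4  5  6  7  8  9 10 11 12 13 14 15 16 17
g(k):  0  0  1  1  2  0  0  1  1  2  0  0  1  1  2  0  0  1
So g(17) = 1.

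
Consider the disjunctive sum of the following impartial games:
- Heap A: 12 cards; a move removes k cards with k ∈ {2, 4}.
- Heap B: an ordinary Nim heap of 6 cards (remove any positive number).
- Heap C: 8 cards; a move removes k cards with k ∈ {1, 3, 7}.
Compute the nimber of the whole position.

6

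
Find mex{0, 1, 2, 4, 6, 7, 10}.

The values 0, 1, 2 are all present; 3 is the first non-negative integer missing from the set.

3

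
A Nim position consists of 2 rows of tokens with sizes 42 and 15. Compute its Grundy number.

37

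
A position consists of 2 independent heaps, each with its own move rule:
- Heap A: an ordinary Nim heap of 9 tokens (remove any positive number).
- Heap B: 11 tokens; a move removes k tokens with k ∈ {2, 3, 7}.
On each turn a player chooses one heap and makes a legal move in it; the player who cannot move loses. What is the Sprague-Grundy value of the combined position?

Heap A is a plain Nim heap of size 9, so its Grundy value is 9.
Build the Grundy sequence for heap B with g(k) = mex{g(k−s) : s ∈ {2, 3, 7}, s ≤ k}:
g(0) = mex{} = 0
g(1) = mex{} = 0
g(2) = mex{0} = 1
g(3) = mex{0} = 1
g(4) = mex{0,1} = 2
g(5) = mex{1} = 0
g(6) = mex{1,2} = 0
g(7) = mex{0,2} = 1
g(8) = mex{0} = 1
g(9) = mex{0,1} = 2
g(10) = mex{1} = 0
g(11) = mex{1,2} = 0
So g(11) = 0.
By the Sprague-Grundy theorem, the Grundy value of a sum of independent games is the XOR of the component values.
Combined value = 9 ⊕ 0 = 9.

9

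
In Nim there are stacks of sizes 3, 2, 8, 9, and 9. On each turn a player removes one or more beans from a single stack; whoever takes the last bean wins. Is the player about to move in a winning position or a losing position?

Winning position

Nim-sum: 3 ^ 2 ^ 8 ^ 9 ^ 9 = 9.
The nim-sum is 9 ≠ 0, so this is an N-position: the player to move can win.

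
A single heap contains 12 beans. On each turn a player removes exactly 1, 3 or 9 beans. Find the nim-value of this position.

0

Build the Grundy sequence with g(k) = mex{g(k−s) : s ∈ {1, 3, 9}, s ≤ k}:
g(0) = mex{} = 0
g(1) = mex{0} = 1
g(2) = mex{1} = 0
g(3) = mex{0} = 1
g(4) = mex{1} = 0
g(5) = mex{0} = 1
g(6) = mex{1} = 0
g(7) = mex{0} = 1
g(8) = mex{1} = 0
g(9) = mex{0} = 1
g(10) = mex{1} = 0
g(11) = mex{0} = 1
g(12) = mex{1} = 0
So g(12) = 0.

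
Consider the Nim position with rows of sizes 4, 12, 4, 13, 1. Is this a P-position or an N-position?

P-position

Compute the nim-sum pairwise:
4 XOR 12 = 8
8 XOR 4 = 12
12 XOR 13 = 1
1 XOR 1 = 0
The nim-sum is 0, so this is a P-position: the player to move is in a losing position under optimal play.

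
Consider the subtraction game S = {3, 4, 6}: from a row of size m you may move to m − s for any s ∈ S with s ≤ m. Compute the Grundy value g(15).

2

Compute g(0), g(1), … for moves {3, 4, 6}:
k:     0  1  2  3  4  5  6  7  8  9 10 11 12 13 14 15
g(k):  0  0  0  1  1  1  2  2  2  0  0  0  1  1  1  2
So g(15) = 2.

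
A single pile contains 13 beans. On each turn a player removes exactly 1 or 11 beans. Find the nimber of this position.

Build the Grundy sequence with g(k) = mex{g(k−s) : s ∈ {1, 11}, s ≤ k}:
k:     0  1  2  3  4  5  6  7  8  9 10 11 12 13
g(k):  0  1  0  1  0  1  0  1  0  1  0  1  0  1
So g(13) = 1.

1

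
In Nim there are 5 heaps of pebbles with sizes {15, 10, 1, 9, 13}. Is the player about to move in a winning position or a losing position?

Losing position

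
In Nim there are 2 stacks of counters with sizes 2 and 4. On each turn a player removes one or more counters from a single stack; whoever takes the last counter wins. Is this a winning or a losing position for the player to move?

Winning position

Bitwise XOR of the heap sizes:
  010  (2)
  100  (4)
  ---
  110  (6)
The nim-sum is 6 ≠ 0, so this is an N-position: the player to move can win.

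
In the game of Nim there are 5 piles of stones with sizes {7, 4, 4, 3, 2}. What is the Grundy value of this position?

6

Bitwise XOR of the heap sizes:
  111  (7)
  100  (4)
  100  (4)
  011  (3)
  010  (2)
  ---
  110  (6)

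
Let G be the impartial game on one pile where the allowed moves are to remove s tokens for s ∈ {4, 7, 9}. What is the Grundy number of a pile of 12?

3

Compute g(0), g(1), … for moves {4, 7, 9}:
k:     0  1  2  3  4  5  6  7  8  9 10 11 12
g(k):  0  0  0  0  1  1  1  1  2  2  2  2  3
So g(12) = 3.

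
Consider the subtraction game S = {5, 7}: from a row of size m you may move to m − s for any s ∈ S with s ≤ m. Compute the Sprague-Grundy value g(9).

1

Build the Grundy sequence with g(k) = mex{g(k−s) : s ∈ {5, 7}, s ≤ k}:
g(0) = mex{} = 0
g(1) = mex{} = 0
g(2) = mex{} = 0
g(3) = mex{} = 0
g(4) = mex{} = 0
g(5) = mex{0} = 1
g(6) = mex{0} = 1
g(7) = mex{0} = 1
g(8) = mex{0} = 1
g(9) = mex{0} = 1
So g(9) = 1.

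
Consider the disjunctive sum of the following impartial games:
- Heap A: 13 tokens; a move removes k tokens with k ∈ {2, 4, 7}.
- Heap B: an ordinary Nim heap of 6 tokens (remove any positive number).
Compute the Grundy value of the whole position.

Build the Grundy sequence for heap A with g(k) = mex{g(k−s) : s ∈ {2, 4, 7}, s ≤ k}:
k:     0  1  2  3  4  5  6  7  8  9 10 11 12 13
g(k):  0  0  1  1  2  2  0  3  1  0  2  1  0  2
So g(13) = 2.
Heap B is a plain Nim heap of size 6, so its Grundy value is 6.
The value of a disjunctive sum is the nim-sum of the parts.
Combined value = 2 ⊕ 6 = 4.

4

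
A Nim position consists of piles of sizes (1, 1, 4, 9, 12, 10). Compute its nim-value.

Compute the nim-sum pairwise:
1 ⊕ 1 = 0
0 ⊕ 4 = 4
4 ⊕ 9 = 13
13 ⊕ 12 = 1
1 ⊕ 10 = 11

11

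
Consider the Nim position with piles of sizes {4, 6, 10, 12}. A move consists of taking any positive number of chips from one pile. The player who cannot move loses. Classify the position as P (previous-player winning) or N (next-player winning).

Nim-sum: 4 ^ 6 ^ 10 ^ 12 = 4.
The nim-sum is 4 ≠ 0, so this is an N-position: the player to move can win.

N-position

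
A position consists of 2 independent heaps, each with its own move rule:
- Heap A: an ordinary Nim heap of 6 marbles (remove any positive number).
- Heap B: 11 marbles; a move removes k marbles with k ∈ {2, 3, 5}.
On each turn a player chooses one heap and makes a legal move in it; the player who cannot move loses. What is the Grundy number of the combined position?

4

Heap A is a plain Nim heap of size 6, so its Grundy value is 6.
Grundy values for heap B (subtraction set {2, 3, 5}):
k:     0  1  2  3  4  5  6  7  8  9 10 11
g(k):  0  0  1  1  2  2  3  0  0  1  1  2
So g(11) = 2.
By the Sprague-Grundy theorem, the Grundy value of a sum of independent games is the XOR of the component values.
Combined value = 6 ⊕ 2 = 4.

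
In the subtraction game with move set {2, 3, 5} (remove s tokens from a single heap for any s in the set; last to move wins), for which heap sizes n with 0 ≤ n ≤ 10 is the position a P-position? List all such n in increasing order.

0, 1, 7, 8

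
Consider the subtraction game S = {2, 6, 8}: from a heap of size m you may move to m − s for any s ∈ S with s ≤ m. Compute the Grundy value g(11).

Compute g(0), g(1), … for moves {2, 6, 8}:
g(0) = mex{} = 0
g(1) = mex{} = 0
g(2) = mex{0} = 1
g(3) = mex{0} = 1
g(4) = mex{1} = 0
g(5) = mex{1} = 0
g(6) = mex{0} = 1
g(7) = mex{0} = 1
g(8) = mex{0,1} = 2
g(9) = mex{0,1} = 2
g(10) = mex{0,1,2} = 3
g(11) = mex{0,1,2} = 3
So g(11) = 3.

3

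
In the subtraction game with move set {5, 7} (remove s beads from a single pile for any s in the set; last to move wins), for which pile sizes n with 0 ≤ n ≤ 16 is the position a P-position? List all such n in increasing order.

0, 1, 2, 3, 4, 12, 13, 14, 15, 16

Build the Grundy sequence with g(k) = mex{g(k−s) : s ∈ {5, 7}, s ≤ k}:
k:     0  1  2  3  4  5  6  7  8  9 10 11 12 13 14 15 16
g(k):  0  0  0  0  0  1  1  1  1  1  2  2  0  0  0  0  0
The P-positions (g = 0) in 0..16 are 0, 1, 2, 3, 4, 12, 13, 14, 15, 16.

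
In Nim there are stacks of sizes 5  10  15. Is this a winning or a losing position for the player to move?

Compute the nim-sum pairwise:
5 ^ 10 = 15
15 ^ 15 = 0
The nim-sum is 0, so this is a P-position: the player to move is in a losing position under optimal play.

Losing position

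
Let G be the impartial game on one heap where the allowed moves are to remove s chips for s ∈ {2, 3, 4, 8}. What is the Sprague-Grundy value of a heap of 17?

2

Build the Grundy sequence with g(k) = mex{g(k−s) : s ∈ {2, 3, 4, 8}, s ≤ k}:
k:     0  1  2  3  4  5  6  7  8  9 10 11 12 13 14 15 16 17
g(k):  0  0  1  1  2  2  0  0  1  1  2  2  0  0  1  1  2  2
So g(17) = 2.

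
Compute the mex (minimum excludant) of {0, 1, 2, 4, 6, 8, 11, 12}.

3

The values 0, 1, 2 are all present; 3 is the first non-negative integer missing from the set.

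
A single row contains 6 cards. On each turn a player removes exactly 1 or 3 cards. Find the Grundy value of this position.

0

Build the Grundy sequence with g(k) = mex{g(k−s) : s ∈ {1, 3}, s ≤ k}:
k:     0  1  2  3  4  5  6
g(k):  0  1  0  1  0  1  0
So g(6) = 0.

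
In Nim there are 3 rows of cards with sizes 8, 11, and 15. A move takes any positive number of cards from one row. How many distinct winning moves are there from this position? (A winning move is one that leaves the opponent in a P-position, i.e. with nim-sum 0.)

3

Bitwise XOR of the heap sizes:
  1000  (8)
  1011  (11)
  1111  (15)
  ----
  1100  (12)
The overall nim-sum is X = 12. A row of size p has a winning move iff p XOR X < p (reduce it to p XOR X).
  8: 8 XOR 12 = 4 < 8 — winning move (to 4).
  11: 11 XOR 12 = 7 < 11 — winning move (to 7).
  15: 15 XOR 12 = 3 < 15 — winning move (to 3).
That gives 3 winning moves.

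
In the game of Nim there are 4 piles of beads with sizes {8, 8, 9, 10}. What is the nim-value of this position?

3

Bitwise XOR of the heap sizes:
  1000  (8)
  1000  (8)
  1001  (9)
  1010  (10)
  ----
  0011  (3)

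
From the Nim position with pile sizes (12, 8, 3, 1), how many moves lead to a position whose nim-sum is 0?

1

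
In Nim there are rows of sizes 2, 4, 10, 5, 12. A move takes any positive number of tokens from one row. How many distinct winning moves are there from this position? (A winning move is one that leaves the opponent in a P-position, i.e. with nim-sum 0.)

3

Compute the nim-sum pairwise:
2 ^ 4 = 6
6 ^ 10 = 12
12 ^ 5 = 9
9 ^ 12 = 5
The overall nim-sum is X = 5. A row of size p has a winning move iff p XOR X < p (reduce it to p XOR X).
  2: 2 XOR 5 = 7 ≥ 2 — no move.
  4: 4 XOR 5 = 1 < 4 — winning move (to 1).
  10: 10 XOR 5 = 15 ≥ 10 — no move.
  5: 5 XOR 5 = 0 < 5 — winning move (to 0).
  12: 12 XOR 5 = 9 < 12 — winning move (to 9).
That gives 3 winning moves.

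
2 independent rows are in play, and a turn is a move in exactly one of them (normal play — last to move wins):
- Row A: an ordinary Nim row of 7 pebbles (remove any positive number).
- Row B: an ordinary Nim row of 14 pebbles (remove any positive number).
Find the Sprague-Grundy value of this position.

9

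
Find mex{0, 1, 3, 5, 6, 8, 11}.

2

The values 0, 1 are all present; 2 is the first non-negative integer missing from the set.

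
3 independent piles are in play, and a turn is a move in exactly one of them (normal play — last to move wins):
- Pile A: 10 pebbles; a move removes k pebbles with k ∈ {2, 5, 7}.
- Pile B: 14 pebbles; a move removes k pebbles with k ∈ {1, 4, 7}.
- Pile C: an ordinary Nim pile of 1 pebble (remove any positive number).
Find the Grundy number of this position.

0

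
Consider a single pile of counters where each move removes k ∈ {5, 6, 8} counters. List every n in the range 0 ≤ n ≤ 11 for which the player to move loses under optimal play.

Build the Grundy sequence with g(k) = mex{g(k−s) : s ∈ {5, 6, 8}, s ≤ k}:
g(0) = mex{} = 0
g(1) = mex{} = 0
g(2) = mex{} = 0
g(3) = mex{} = 0
g(4) = mex{} = 0
g(5) = mex{0} = 1
g(6) = mex{0} = 1
g(7) = mex{0} = 1
g(8) = mex{0} = 1
g(9) = mex{0} = 1
g(10) = mex{0,1} = 2
g(11) = mex{0,1} = 2
The P-positions (g = 0) in 0..11 are 0, 1, 2, 3, 4.

0, 1, 2, 3, 4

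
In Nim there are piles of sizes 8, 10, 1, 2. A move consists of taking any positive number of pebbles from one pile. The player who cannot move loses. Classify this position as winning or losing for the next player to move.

Winning position

Nim-sum: 8 XOR 10 XOR 1 XOR 2 = 1.
The nim-sum is 1 ≠ 0, so this is an N-position: the player to move can win.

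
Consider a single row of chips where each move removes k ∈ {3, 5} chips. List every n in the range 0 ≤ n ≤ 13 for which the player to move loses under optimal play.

0, 1, 2, 8, 9, 10

Build the Grundy sequence with g(k) = mex{g(k−s) : s ∈ {3, 5}, s ≤ k}:
k:     0  1  2  3  4  5  6  7  8  9 10 11 12 13
g(k):  0  0  0  1  1  1  2  2  0  0  0  1  1  1
The P-positions (g = 0) in 0..13 are 0, 1, 2, 8, 9, 10.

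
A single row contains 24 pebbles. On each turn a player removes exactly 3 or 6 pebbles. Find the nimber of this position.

2

Grundy values for subtraction set {3, 6}:
k:     0  1  2  3  4  5  6  7  8  9 10 11 12 13 14 15 16 17 18 19 20 21 22 23 24
g(k):  0  0  0  1  1  1  2  2  2  0  0  0  1  1  1  2  2  2  0  0  0  1  1  1  2
So g(24) = 2.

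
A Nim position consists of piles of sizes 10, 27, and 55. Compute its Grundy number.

38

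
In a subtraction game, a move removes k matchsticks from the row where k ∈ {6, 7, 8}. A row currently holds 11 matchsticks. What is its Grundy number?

1

Compute g(0), g(1), … for moves {6, 7, 8}:
g(0) = mex{} = 0
g(1) = mex{} = 0
g(2) = mex{} = 0
g(3) = mex{} = 0
g(4) = mex{} = 0
g(5) = mex{} = 0
g(6) = mex{0} = 1
g(7) = mex{0} = 1
g(8) = mex{0} = 1
g(9) = mex{0} = 1
g(10) = mex{0} = 1
g(11) = mex{0} = 1
So g(11) = 1.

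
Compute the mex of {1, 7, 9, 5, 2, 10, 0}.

The values 0, 1, 2 are all present; 3 is the first non-negative integer missing from the set.

3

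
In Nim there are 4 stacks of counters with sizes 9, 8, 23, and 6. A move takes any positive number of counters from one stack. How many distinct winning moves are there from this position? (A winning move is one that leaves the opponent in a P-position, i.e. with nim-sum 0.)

1

Nim-sum: 9 ⊕ 8 ⊕ 23 ⊕ 6 = 16.
The overall nim-sum is X = 16. A stack of size p has a winning move iff p XOR X < p (reduce it to p XOR X).
  9: 9 XOR 16 = 25 ≥ 9 — no move.
  8: 8 XOR 16 = 24 ≥ 8 — no move.
  23: 23 XOR 16 = 7 < 23 — winning move (to 7).
  6: 6 XOR 16 = 22 ≥ 6 — no move.
That gives 1 winning move.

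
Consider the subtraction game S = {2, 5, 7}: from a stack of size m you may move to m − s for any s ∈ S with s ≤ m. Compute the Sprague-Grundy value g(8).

2

Grundy values for subtraction set {2, 5, 7}:
k:     0  1  2  3  4  5  6  7  8
g(k):  0  0  1  1  0  2  1  3  2
So g(8) = 2.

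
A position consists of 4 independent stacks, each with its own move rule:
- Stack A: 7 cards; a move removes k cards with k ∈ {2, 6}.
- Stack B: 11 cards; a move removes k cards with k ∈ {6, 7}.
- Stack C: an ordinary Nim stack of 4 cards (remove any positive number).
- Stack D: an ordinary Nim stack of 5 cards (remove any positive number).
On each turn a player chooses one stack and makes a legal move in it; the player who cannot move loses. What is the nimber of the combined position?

Grundy values for stack A (subtraction set {2, 6}):
k:     0  1  2  3  4  5  6  7
g(k):  0  0  1  1  0  0  1  1
So g(7) = 1.
Grundy values for stack B (subtraction set {6, 7}):
k:     0  1  2  3  4  5  6  7  8  9 10 11
g(k):  0  0  0  0  0  0  1  1  1  1  1  1
So g(11) = 1.
Stack C is a plain Nim stack of size 4, so its Grundy value is 4.
Stack D is a plain Nim stack of size 5, so its Grundy value is 5.
By the Sprague-Grundy theorem, the Grundy value of a sum of independent games is the XOR of the component values.
Combined value = 1 XOR 1 XOR 4 XOR 5 = 1.

1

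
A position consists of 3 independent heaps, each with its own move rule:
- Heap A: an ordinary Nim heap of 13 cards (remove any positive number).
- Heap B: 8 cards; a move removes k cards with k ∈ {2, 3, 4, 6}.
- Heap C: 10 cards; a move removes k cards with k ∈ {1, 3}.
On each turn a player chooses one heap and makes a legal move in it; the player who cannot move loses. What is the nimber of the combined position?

13

Heap A is a plain Nim heap of size 13, so its Grundy value is 13.
Build the Grundy sequence for heap B with g(k) = mex{g(k−s) : s ∈ {2, 3, 4, 6}, s ≤ k}:
g(0) = mex{} = 0
g(1) = mex{} = 0
g(2) = mex{0} = 1
g(3) = mex{0} = 1
g(4) = mex{0,1} = 2
g(5) = mex{0,1} = 2
g(6) = mex{0,1,2} = 3
g(7) = mex{0,1,2} = 3
g(8) = mex{1,2,3} = 0
So g(8) = 0.
Build the Grundy sequence for heap C with g(k) = mex{g(k−s) : s ∈ {1, 3}, s ≤ k}:
g(0) = mex{} = 0
g(1) = mex{0} = 1
g(2) = mex{1} = 0
g(3) = mex{0} = 1
g(4) = mex{1} = 0
g(5) = mex{0} = 1
g(6) = mex{1} = 0
g(7) = mex{0} = 1
g(8) = mex{1} = 0
g(9) = mex{0} = 1
g(10) = mex{1} = 0
So g(10) = 0.
The value of a disjunctive sum is the nim-sum of the parts.
Combined value = 13 ⊕ 0 ⊕ 0 = 13.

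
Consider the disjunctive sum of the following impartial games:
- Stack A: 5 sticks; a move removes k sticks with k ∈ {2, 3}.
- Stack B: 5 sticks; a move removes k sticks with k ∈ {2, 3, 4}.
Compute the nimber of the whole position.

For stack A, compute g(0), g(1), … with moves {2, 3}:
k:     0  1  2  3  4  5
g(k):  0  0  1  1  2  0
So g(5) = 0.
Grundy values for stack B (subtraction set {2, 3, 4}):
k:     0  1  2  3  4  5
g(k):  0  0  1  1  2  2
So g(5) = 2.
By the Sprague-Grundy theorem, the Grundy value of a sum of independent games is the XOR of the component values.
Combined value = 0 ⊕ 2 = 2.

2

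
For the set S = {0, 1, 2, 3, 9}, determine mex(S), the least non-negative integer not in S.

The values 0, 1, 2, 3 are all present; 4 is the first non-negative integer missing from the set.

4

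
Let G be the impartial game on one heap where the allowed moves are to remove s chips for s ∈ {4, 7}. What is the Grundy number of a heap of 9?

2

Build the Grundy sequence with g(k) = mex{g(k−s) : s ∈ {4, 7}, s ≤ k}:
g(0) = mex{} = 0
g(1) = mex{} = 0
g(2) = mex{} = 0
g(3) = mex{} = 0
g(4) = mex{0} = 1
g(5) = mex{0} = 1
g(6) = mex{0} = 1
g(7) = mex{0} = 1
g(8) = mex{0,1} = 2
g(9) = mex{0,1} = 2
So g(9) = 2.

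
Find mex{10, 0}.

1

0 is in the set but 1 is not, so the mex is 1.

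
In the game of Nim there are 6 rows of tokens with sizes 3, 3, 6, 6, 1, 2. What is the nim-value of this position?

3

Bitwise XOR of the heap sizes:
  011  (3)
  011  (3)
  110  (6)
  110  (6)
  001  (1)
  010  (2)
  ---
  011  (3)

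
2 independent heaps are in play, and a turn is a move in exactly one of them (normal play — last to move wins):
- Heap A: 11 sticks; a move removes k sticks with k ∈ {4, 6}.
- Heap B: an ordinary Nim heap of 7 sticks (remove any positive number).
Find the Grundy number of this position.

7

Build the Grundy sequence for heap A with g(k) = mex{g(k−s) : s ∈ {4, 6}, s ≤ k}:
k:     0  1  2  3  4  5  6  7  8  9 10 11
g(k):  0  0  0  0  1  1  1  1  2  2  0  0
So g(11) = 0.
Heap B is a plain Nim heap of size 7, so its Grundy value is 7.
By the Sprague-Grundy theorem, the Grundy value of a sum of independent games is the XOR of the component values.
Combined value = 0 ⊕ 7 = 7.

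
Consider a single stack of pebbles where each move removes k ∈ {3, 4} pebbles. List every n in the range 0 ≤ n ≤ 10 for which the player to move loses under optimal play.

Compute g(0), g(1), … for moves {3, 4}:
k:     0  1  2  3  4  5  6  7  8  9 10
g(k):  0  0  0  1  1  1  2  0  0  0  1
The P-positions (g = 0) in 0..10 are 0, 1, 2, 7, 8, 9.

0, 1, 2, 7, 8, 9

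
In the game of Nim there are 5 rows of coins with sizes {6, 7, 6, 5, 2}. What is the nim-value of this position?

0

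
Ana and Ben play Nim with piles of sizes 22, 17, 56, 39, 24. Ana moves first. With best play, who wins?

Ben wins

Write each in binary and XOR column by column:
  010110  (22)
  010001  (17)
  111000  (56)
  100111  (39)
  011000  (24)
  ------
  000000  (0)
The nim-sum is 0, so this is a P-position: the player to move is in a losing position under optimal play; Ana is about to move from it and so loses — Ben wins.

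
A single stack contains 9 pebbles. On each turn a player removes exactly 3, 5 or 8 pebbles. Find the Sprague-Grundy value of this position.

Compute g(0), g(1), … for moves {3, 5, 8}:
g(0) = mex{} = 0
g(1) = mex{} = 0
g(2) = mex{} = 0
g(3) = mex{0} = 1
g(4) = mex{0} = 1
g(5) = mex{0} = 1
g(6) = mex{0,1} = 2
g(7) = mex{0,1} = 2
g(8) = mex{0,1} = 2
g(9) = mex{0,1,2} = 3
So g(9) = 3.

3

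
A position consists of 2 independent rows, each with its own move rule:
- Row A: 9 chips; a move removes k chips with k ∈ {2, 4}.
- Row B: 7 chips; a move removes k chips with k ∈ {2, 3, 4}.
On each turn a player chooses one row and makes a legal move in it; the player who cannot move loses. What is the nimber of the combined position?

1

Grundy values for row A (subtraction set {2, 4}):
g(0) = mex{} = 0
g(1) = mex{} = 0
g(2) = mex{0} = 1
g(3) = mex{0} = 1
g(4) = mex{0,1} = 2
g(5) = mex{0,1} = 2
g(6) = mex{1,2} = 0
g(7) = mex{1,2} = 0
g(8) = mex{0,2} = 1
g(9) = mex{0,2} = 1
So g(9) = 1.
Grundy values for row B (subtraction set {2, 3, 4}):
k:     0  1  2  3  4  5  6  7
g(k):  0  0  1  1  2  2  0  0
So g(7) = 0.
By the Sprague-Grundy theorem, the Grundy value of a sum of independent games is the XOR of the component values.
Combined value = 1 ⊕ 0 = 1.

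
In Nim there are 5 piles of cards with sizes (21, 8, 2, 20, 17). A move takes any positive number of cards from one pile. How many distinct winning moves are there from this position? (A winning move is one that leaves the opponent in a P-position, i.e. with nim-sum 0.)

3

Nim-sum: 21 ^ 8 ^ 2 ^ 20 ^ 17 = 26.
The overall nim-sum is X = 26. A pile of size p has a winning move iff p XOR X < p (reduce it to p XOR X).
  21: 21 XOR 26 = 15 < 21 — winning move (to 15).
  8: 8 XOR 26 = 18 ≥ 8 — no move.
  2: 2 XOR 26 = 24 ≥ 2 — no move.
  20: 20 XOR 26 = 14 < 20 — winning move (to 14).
  17: 17 XOR 26 = 11 < 17 — winning move (to 11).
That gives 3 winning moves.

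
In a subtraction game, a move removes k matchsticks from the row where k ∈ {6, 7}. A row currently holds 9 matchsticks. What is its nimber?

1

Grundy values for subtraction set {6, 7}:
k:     0  1  2  3  4  5  6  7  8  9
g(k):  0  0  0  0  0  0  1  1  1  1
So g(9) = 1.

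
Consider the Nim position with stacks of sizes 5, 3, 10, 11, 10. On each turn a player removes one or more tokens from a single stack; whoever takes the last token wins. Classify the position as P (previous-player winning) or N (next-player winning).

Nim-sum: 5 ⊕ 3 ⊕ 10 ⊕ 11 ⊕ 10 = 13.
The nim-sum is 13 ≠ 0, so this is an N-position: the player to move can win.

N-position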